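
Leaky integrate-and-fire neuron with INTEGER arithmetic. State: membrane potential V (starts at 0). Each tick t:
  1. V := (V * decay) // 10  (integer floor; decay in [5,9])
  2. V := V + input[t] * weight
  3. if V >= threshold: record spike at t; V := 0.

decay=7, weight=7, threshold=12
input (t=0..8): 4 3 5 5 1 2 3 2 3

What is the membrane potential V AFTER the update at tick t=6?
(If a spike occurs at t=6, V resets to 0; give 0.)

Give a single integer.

t=0: input=4 -> V=0 FIRE
t=1: input=3 -> V=0 FIRE
t=2: input=5 -> V=0 FIRE
t=3: input=5 -> V=0 FIRE
t=4: input=1 -> V=7
t=5: input=2 -> V=0 FIRE
t=6: input=3 -> V=0 FIRE
t=7: input=2 -> V=0 FIRE
t=8: input=3 -> V=0 FIRE

Answer: 0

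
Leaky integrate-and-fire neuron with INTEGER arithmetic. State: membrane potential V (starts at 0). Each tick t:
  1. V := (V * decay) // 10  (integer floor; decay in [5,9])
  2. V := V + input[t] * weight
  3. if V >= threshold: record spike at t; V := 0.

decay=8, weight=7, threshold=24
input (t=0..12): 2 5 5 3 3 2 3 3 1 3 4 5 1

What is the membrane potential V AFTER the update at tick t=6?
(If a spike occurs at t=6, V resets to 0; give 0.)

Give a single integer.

t=0: input=2 -> V=14
t=1: input=5 -> V=0 FIRE
t=2: input=5 -> V=0 FIRE
t=3: input=3 -> V=21
t=4: input=3 -> V=0 FIRE
t=5: input=2 -> V=14
t=6: input=3 -> V=0 FIRE
t=7: input=3 -> V=21
t=8: input=1 -> V=23
t=9: input=3 -> V=0 FIRE
t=10: input=4 -> V=0 FIRE
t=11: input=5 -> V=0 FIRE
t=12: input=1 -> V=7

Answer: 0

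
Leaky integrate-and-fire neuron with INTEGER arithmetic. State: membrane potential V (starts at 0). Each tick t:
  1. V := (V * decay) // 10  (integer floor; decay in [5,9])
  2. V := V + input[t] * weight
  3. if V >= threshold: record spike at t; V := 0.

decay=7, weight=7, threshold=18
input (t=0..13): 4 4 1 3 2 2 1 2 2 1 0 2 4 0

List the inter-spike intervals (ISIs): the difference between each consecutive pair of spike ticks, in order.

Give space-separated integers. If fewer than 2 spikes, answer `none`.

Answer: 1 2 2 2 4 1

Derivation:
t=0: input=4 -> V=0 FIRE
t=1: input=4 -> V=0 FIRE
t=2: input=1 -> V=7
t=3: input=3 -> V=0 FIRE
t=4: input=2 -> V=14
t=5: input=2 -> V=0 FIRE
t=6: input=1 -> V=7
t=7: input=2 -> V=0 FIRE
t=8: input=2 -> V=14
t=9: input=1 -> V=16
t=10: input=0 -> V=11
t=11: input=2 -> V=0 FIRE
t=12: input=4 -> V=0 FIRE
t=13: input=0 -> V=0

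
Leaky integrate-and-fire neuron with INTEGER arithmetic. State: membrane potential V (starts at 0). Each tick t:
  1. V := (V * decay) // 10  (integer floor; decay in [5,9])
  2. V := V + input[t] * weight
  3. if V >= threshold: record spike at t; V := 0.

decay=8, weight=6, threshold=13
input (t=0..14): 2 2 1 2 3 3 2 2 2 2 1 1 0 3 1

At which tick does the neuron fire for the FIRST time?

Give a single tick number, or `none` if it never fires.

t=0: input=2 -> V=12
t=1: input=2 -> V=0 FIRE
t=2: input=1 -> V=6
t=3: input=2 -> V=0 FIRE
t=4: input=3 -> V=0 FIRE
t=5: input=3 -> V=0 FIRE
t=6: input=2 -> V=12
t=7: input=2 -> V=0 FIRE
t=8: input=2 -> V=12
t=9: input=2 -> V=0 FIRE
t=10: input=1 -> V=6
t=11: input=1 -> V=10
t=12: input=0 -> V=8
t=13: input=3 -> V=0 FIRE
t=14: input=1 -> V=6

Answer: 1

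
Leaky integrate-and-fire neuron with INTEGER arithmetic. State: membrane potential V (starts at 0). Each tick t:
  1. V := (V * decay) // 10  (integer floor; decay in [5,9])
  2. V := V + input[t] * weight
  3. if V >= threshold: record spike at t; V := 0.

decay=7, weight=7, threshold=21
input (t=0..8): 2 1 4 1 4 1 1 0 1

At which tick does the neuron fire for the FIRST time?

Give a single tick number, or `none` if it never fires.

Answer: 2

Derivation:
t=0: input=2 -> V=14
t=1: input=1 -> V=16
t=2: input=4 -> V=0 FIRE
t=3: input=1 -> V=7
t=4: input=4 -> V=0 FIRE
t=5: input=1 -> V=7
t=6: input=1 -> V=11
t=7: input=0 -> V=7
t=8: input=1 -> V=11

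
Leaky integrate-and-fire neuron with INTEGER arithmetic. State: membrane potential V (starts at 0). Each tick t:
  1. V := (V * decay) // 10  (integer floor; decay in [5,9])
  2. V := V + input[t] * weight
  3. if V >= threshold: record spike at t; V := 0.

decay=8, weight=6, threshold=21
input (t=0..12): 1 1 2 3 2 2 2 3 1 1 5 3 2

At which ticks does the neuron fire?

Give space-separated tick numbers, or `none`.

t=0: input=1 -> V=6
t=1: input=1 -> V=10
t=2: input=2 -> V=20
t=3: input=3 -> V=0 FIRE
t=4: input=2 -> V=12
t=5: input=2 -> V=0 FIRE
t=6: input=2 -> V=12
t=7: input=3 -> V=0 FIRE
t=8: input=1 -> V=6
t=9: input=1 -> V=10
t=10: input=5 -> V=0 FIRE
t=11: input=3 -> V=18
t=12: input=2 -> V=0 FIRE

Answer: 3 5 7 10 12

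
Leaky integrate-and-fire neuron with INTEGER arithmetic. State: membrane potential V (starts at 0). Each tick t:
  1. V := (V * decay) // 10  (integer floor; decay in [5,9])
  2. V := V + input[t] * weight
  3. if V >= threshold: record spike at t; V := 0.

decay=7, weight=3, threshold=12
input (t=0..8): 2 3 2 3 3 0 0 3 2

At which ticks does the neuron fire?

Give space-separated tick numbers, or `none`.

Answer: 1 3 8

Derivation:
t=0: input=2 -> V=6
t=1: input=3 -> V=0 FIRE
t=2: input=2 -> V=6
t=3: input=3 -> V=0 FIRE
t=4: input=3 -> V=9
t=5: input=0 -> V=6
t=6: input=0 -> V=4
t=7: input=3 -> V=11
t=8: input=2 -> V=0 FIRE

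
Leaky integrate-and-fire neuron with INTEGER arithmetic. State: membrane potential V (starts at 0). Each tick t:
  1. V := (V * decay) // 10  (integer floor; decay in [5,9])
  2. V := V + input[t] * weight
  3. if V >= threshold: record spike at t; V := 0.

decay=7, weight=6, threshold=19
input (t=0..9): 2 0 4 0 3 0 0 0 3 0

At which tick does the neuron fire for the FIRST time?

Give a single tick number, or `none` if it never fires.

t=0: input=2 -> V=12
t=1: input=0 -> V=8
t=2: input=4 -> V=0 FIRE
t=3: input=0 -> V=0
t=4: input=3 -> V=18
t=5: input=0 -> V=12
t=6: input=0 -> V=8
t=7: input=0 -> V=5
t=8: input=3 -> V=0 FIRE
t=9: input=0 -> V=0

Answer: 2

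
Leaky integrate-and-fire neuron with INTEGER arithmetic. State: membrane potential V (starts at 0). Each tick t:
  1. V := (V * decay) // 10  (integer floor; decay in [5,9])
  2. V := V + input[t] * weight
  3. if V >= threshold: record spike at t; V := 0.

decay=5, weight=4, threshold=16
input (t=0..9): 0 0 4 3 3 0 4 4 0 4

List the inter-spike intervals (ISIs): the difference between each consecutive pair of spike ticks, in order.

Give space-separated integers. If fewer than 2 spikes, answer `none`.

t=0: input=0 -> V=0
t=1: input=0 -> V=0
t=2: input=4 -> V=0 FIRE
t=3: input=3 -> V=12
t=4: input=3 -> V=0 FIRE
t=5: input=0 -> V=0
t=6: input=4 -> V=0 FIRE
t=7: input=4 -> V=0 FIRE
t=8: input=0 -> V=0
t=9: input=4 -> V=0 FIRE

Answer: 2 2 1 2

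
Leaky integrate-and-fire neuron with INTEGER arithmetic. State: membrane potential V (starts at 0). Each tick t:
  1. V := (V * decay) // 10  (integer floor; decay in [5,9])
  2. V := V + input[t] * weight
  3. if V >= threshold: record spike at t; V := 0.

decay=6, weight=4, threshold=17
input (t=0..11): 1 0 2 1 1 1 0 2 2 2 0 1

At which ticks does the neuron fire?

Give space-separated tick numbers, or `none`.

t=0: input=1 -> V=4
t=1: input=0 -> V=2
t=2: input=2 -> V=9
t=3: input=1 -> V=9
t=4: input=1 -> V=9
t=5: input=1 -> V=9
t=6: input=0 -> V=5
t=7: input=2 -> V=11
t=8: input=2 -> V=14
t=9: input=2 -> V=16
t=10: input=0 -> V=9
t=11: input=1 -> V=9

Answer: none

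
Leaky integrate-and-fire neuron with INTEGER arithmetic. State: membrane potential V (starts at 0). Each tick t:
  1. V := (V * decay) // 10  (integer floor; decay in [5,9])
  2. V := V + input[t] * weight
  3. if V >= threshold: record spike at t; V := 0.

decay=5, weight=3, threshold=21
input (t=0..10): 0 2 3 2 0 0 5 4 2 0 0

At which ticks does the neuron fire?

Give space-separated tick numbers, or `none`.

t=0: input=0 -> V=0
t=1: input=2 -> V=6
t=2: input=3 -> V=12
t=3: input=2 -> V=12
t=4: input=0 -> V=6
t=5: input=0 -> V=3
t=6: input=5 -> V=16
t=7: input=4 -> V=20
t=8: input=2 -> V=16
t=9: input=0 -> V=8
t=10: input=0 -> V=4

Answer: none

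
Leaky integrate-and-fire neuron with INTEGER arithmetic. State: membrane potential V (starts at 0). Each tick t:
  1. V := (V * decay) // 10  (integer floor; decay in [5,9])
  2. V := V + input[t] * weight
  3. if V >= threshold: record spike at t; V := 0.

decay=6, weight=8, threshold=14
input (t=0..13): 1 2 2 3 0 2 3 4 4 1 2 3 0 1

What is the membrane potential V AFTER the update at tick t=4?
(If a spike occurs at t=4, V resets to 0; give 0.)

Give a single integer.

Answer: 0

Derivation:
t=0: input=1 -> V=8
t=1: input=2 -> V=0 FIRE
t=2: input=2 -> V=0 FIRE
t=3: input=3 -> V=0 FIRE
t=4: input=0 -> V=0
t=5: input=2 -> V=0 FIRE
t=6: input=3 -> V=0 FIRE
t=7: input=4 -> V=0 FIRE
t=8: input=4 -> V=0 FIRE
t=9: input=1 -> V=8
t=10: input=2 -> V=0 FIRE
t=11: input=3 -> V=0 FIRE
t=12: input=0 -> V=0
t=13: input=1 -> V=8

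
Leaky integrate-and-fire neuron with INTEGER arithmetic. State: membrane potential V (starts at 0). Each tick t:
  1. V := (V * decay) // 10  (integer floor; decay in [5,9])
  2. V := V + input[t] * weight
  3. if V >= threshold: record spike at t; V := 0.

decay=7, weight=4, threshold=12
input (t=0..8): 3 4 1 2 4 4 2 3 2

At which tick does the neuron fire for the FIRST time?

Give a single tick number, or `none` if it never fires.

Answer: 0

Derivation:
t=0: input=3 -> V=0 FIRE
t=1: input=4 -> V=0 FIRE
t=2: input=1 -> V=4
t=3: input=2 -> V=10
t=4: input=4 -> V=0 FIRE
t=5: input=4 -> V=0 FIRE
t=6: input=2 -> V=8
t=7: input=3 -> V=0 FIRE
t=8: input=2 -> V=8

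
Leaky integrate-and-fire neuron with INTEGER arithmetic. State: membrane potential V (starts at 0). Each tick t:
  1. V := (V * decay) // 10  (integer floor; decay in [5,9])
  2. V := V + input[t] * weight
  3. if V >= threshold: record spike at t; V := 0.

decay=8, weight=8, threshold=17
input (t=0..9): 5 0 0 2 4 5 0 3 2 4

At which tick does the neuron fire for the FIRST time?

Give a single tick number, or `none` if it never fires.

t=0: input=5 -> V=0 FIRE
t=1: input=0 -> V=0
t=2: input=0 -> V=0
t=3: input=2 -> V=16
t=4: input=4 -> V=0 FIRE
t=5: input=5 -> V=0 FIRE
t=6: input=0 -> V=0
t=7: input=3 -> V=0 FIRE
t=8: input=2 -> V=16
t=9: input=4 -> V=0 FIRE

Answer: 0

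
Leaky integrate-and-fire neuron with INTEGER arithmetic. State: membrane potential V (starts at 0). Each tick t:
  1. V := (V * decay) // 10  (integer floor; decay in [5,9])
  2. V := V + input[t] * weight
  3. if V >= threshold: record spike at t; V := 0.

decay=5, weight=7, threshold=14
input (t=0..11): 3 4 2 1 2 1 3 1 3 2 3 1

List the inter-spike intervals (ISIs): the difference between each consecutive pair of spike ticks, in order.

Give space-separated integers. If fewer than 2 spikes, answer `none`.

t=0: input=3 -> V=0 FIRE
t=1: input=4 -> V=0 FIRE
t=2: input=2 -> V=0 FIRE
t=3: input=1 -> V=7
t=4: input=2 -> V=0 FIRE
t=5: input=1 -> V=7
t=6: input=3 -> V=0 FIRE
t=7: input=1 -> V=7
t=8: input=3 -> V=0 FIRE
t=9: input=2 -> V=0 FIRE
t=10: input=3 -> V=0 FIRE
t=11: input=1 -> V=7

Answer: 1 1 2 2 2 1 1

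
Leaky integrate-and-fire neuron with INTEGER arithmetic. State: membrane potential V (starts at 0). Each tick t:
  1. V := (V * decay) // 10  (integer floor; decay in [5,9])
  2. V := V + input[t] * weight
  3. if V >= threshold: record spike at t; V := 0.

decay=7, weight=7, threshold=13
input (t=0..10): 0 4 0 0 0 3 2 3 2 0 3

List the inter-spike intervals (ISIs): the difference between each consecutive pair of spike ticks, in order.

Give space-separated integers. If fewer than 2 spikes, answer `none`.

Answer: 4 1 1 1 2

Derivation:
t=0: input=0 -> V=0
t=1: input=4 -> V=0 FIRE
t=2: input=0 -> V=0
t=3: input=0 -> V=0
t=4: input=0 -> V=0
t=5: input=3 -> V=0 FIRE
t=6: input=2 -> V=0 FIRE
t=7: input=3 -> V=0 FIRE
t=8: input=2 -> V=0 FIRE
t=9: input=0 -> V=0
t=10: input=3 -> V=0 FIRE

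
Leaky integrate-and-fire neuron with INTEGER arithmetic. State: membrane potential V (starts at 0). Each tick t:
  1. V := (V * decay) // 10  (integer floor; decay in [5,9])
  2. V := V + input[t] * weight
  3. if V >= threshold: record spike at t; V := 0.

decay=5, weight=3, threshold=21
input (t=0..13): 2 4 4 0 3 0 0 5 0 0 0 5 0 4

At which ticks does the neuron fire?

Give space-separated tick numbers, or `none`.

t=0: input=2 -> V=6
t=1: input=4 -> V=15
t=2: input=4 -> V=19
t=3: input=0 -> V=9
t=4: input=3 -> V=13
t=5: input=0 -> V=6
t=6: input=0 -> V=3
t=7: input=5 -> V=16
t=8: input=0 -> V=8
t=9: input=0 -> V=4
t=10: input=0 -> V=2
t=11: input=5 -> V=16
t=12: input=0 -> V=8
t=13: input=4 -> V=16

Answer: none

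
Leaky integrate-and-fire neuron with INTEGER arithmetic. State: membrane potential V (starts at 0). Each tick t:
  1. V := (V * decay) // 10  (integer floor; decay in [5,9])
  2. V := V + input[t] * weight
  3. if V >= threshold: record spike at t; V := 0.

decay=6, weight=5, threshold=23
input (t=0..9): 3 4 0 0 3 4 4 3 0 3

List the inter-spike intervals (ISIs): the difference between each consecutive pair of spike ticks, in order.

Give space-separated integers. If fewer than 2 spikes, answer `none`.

Answer: 4 2

Derivation:
t=0: input=3 -> V=15
t=1: input=4 -> V=0 FIRE
t=2: input=0 -> V=0
t=3: input=0 -> V=0
t=4: input=3 -> V=15
t=5: input=4 -> V=0 FIRE
t=6: input=4 -> V=20
t=7: input=3 -> V=0 FIRE
t=8: input=0 -> V=0
t=9: input=3 -> V=15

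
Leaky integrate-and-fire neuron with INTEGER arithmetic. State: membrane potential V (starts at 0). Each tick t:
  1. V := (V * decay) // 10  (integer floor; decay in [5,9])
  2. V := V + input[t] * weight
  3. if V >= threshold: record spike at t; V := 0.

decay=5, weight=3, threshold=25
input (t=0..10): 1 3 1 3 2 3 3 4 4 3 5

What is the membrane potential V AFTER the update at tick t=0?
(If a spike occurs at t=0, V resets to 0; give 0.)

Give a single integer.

t=0: input=1 -> V=3
t=1: input=3 -> V=10
t=2: input=1 -> V=8
t=3: input=3 -> V=13
t=4: input=2 -> V=12
t=5: input=3 -> V=15
t=6: input=3 -> V=16
t=7: input=4 -> V=20
t=8: input=4 -> V=22
t=9: input=3 -> V=20
t=10: input=5 -> V=0 FIRE

Answer: 3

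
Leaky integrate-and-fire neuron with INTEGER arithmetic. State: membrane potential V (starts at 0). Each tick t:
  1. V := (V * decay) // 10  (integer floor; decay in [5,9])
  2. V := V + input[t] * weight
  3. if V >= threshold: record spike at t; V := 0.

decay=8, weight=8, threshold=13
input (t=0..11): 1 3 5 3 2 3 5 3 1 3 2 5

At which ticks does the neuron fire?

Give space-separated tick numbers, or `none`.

t=0: input=1 -> V=8
t=1: input=3 -> V=0 FIRE
t=2: input=5 -> V=0 FIRE
t=3: input=3 -> V=0 FIRE
t=4: input=2 -> V=0 FIRE
t=5: input=3 -> V=0 FIRE
t=6: input=5 -> V=0 FIRE
t=7: input=3 -> V=0 FIRE
t=8: input=1 -> V=8
t=9: input=3 -> V=0 FIRE
t=10: input=2 -> V=0 FIRE
t=11: input=5 -> V=0 FIRE

Answer: 1 2 3 4 5 6 7 9 10 11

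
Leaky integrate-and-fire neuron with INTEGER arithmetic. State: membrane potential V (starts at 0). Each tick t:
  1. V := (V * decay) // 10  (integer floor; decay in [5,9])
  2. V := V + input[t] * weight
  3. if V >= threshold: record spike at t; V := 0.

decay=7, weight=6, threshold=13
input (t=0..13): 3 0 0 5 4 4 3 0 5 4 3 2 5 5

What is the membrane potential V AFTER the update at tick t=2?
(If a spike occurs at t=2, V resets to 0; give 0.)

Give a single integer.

t=0: input=3 -> V=0 FIRE
t=1: input=0 -> V=0
t=2: input=0 -> V=0
t=3: input=5 -> V=0 FIRE
t=4: input=4 -> V=0 FIRE
t=5: input=4 -> V=0 FIRE
t=6: input=3 -> V=0 FIRE
t=7: input=0 -> V=0
t=8: input=5 -> V=0 FIRE
t=9: input=4 -> V=0 FIRE
t=10: input=3 -> V=0 FIRE
t=11: input=2 -> V=12
t=12: input=5 -> V=0 FIRE
t=13: input=5 -> V=0 FIRE

Answer: 0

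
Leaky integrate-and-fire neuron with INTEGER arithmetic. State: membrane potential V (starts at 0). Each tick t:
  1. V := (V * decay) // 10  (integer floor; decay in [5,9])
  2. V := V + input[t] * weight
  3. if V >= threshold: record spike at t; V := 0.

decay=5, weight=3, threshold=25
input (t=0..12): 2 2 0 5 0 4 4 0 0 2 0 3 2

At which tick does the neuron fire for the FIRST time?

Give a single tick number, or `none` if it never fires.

Answer: none

Derivation:
t=0: input=2 -> V=6
t=1: input=2 -> V=9
t=2: input=0 -> V=4
t=3: input=5 -> V=17
t=4: input=0 -> V=8
t=5: input=4 -> V=16
t=6: input=4 -> V=20
t=7: input=0 -> V=10
t=8: input=0 -> V=5
t=9: input=2 -> V=8
t=10: input=0 -> V=4
t=11: input=3 -> V=11
t=12: input=2 -> V=11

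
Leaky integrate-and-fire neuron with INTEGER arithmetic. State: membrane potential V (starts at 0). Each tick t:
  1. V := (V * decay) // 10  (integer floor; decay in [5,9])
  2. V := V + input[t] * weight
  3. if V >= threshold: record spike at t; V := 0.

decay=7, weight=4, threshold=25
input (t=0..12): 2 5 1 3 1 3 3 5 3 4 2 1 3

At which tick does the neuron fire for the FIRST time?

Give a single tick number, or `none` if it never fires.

t=0: input=2 -> V=8
t=1: input=5 -> V=0 FIRE
t=2: input=1 -> V=4
t=3: input=3 -> V=14
t=4: input=1 -> V=13
t=5: input=3 -> V=21
t=6: input=3 -> V=0 FIRE
t=7: input=5 -> V=20
t=8: input=3 -> V=0 FIRE
t=9: input=4 -> V=16
t=10: input=2 -> V=19
t=11: input=1 -> V=17
t=12: input=3 -> V=23

Answer: 1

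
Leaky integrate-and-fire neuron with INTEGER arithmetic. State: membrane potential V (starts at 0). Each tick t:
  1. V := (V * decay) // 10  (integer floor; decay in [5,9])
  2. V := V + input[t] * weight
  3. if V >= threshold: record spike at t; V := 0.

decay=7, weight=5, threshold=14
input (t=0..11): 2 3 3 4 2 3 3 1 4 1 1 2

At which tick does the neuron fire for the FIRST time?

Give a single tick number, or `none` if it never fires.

t=0: input=2 -> V=10
t=1: input=3 -> V=0 FIRE
t=2: input=3 -> V=0 FIRE
t=3: input=4 -> V=0 FIRE
t=4: input=2 -> V=10
t=5: input=3 -> V=0 FIRE
t=6: input=3 -> V=0 FIRE
t=7: input=1 -> V=5
t=8: input=4 -> V=0 FIRE
t=9: input=1 -> V=5
t=10: input=1 -> V=8
t=11: input=2 -> V=0 FIRE

Answer: 1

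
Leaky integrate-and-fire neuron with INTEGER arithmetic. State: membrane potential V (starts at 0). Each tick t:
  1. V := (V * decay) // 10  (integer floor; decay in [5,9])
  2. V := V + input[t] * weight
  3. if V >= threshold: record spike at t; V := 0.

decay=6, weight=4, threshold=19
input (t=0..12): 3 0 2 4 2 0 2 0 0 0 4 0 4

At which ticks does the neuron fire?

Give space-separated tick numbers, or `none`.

Answer: 3 12

Derivation:
t=0: input=3 -> V=12
t=1: input=0 -> V=7
t=2: input=2 -> V=12
t=3: input=4 -> V=0 FIRE
t=4: input=2 -> V=8
t=5: input=0 -> V=4
t=6: input=2 -> V=10
t=7: input=0 -> V=6
t=8: input=0 -> V=3
t=9: input=0 -> V=1
t=10: input=4 -> V=16
t=11: input=0 -> V=9
t=12: input=4 -> V=0 FIRE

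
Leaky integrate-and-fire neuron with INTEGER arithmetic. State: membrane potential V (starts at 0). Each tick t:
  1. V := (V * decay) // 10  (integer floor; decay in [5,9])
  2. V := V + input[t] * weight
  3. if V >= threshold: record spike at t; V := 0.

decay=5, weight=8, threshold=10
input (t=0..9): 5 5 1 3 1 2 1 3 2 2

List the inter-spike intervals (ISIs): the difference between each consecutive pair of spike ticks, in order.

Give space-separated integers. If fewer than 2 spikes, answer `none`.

Answer: 1 2 2 2 1 1

Derivation:
t=0: input=5 -> V=0 FIRE
t=1: input=5 -> V=0 FIRE
t=2: input=1 -> V=8
t=3: input=3 -> V=0 FIRE
t=4: input=1 -> V=8
t=5: input=2 -> V=0 FIRE
t=6: input=1 -> V=8
t=7: input=3 -> V=0 FIRE
t=8: input=2 -> V=0 FIRE
t=9: input=2 -> V=0 FIRE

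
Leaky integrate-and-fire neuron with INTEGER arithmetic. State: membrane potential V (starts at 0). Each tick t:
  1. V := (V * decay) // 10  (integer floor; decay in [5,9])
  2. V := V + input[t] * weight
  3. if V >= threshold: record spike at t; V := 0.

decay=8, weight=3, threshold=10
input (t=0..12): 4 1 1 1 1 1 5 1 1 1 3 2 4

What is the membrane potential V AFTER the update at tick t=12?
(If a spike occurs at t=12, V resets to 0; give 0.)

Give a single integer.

t=0: input=4 -> V=0 FIRE
t=1: input=1 -> V=3
t=2: input=1 -> V=5
t=3: input=1 -> V=7
t=4: input=1 -> V=8
t=5: input=1 -> V=9
t=6: input=5 -> V=0 FIRE
t=7: input=1 -> V=3
t=8: input=1 -> V=5
t=9: input=1 -> V=7
t=10: input=3 -> V=0 FIRE
t=11: input=2 -> V=6
t=12: input=4 -> V=0 FIRE

Answer: 0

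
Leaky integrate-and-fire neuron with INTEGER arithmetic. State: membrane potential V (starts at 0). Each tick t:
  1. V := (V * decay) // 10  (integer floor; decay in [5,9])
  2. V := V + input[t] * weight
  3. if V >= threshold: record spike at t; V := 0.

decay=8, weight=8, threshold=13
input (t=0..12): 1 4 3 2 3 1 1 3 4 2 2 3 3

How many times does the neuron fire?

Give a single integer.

Answer: 11

Derivation:
t=0: input=1 -> V=8
t=1: input=4 -> V=0 FIRE
t=2: input=3 -> V=0 FIRE
t=3: input=2 -> V=0 FIRE
t=4: input=3 -> V=0 FIRE
t=5: input=1 -> V=8
t=6: input=1 -> V=0 FIRE
t=7: input=3 -> V=0 FIRE
t=8: input=4 -> V=0 FIRE
t=9: input=2 -> V=0 FIRE
t=10: input=2 -> V=0 FIRE
t=11: input=3 -> V=0 FIRE
t=12: input=3 -> V=0 FIRE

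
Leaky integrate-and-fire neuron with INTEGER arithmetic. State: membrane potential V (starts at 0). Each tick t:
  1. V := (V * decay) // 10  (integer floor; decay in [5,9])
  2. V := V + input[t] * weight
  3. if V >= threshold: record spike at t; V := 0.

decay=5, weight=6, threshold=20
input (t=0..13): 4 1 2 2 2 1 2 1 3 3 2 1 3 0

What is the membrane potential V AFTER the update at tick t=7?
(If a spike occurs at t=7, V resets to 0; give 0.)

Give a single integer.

t=0: input=4 -> V=0 FIRE
t=1: input=1 -> V=6
t=2: input=2 -> V=15
t=3: input=2 -> V=19
t=4: input=2 -> V=0 FIRE
t=5: input=1 -> V=6
t=6: input=2 -> V=15
t=7: input=1 -> V=13
t=8: input=3 -> V=0 FIRE
t=9: input=3 -> V=18
t=10: input=2 -> V=0 FIRE
t=11: input=1 -> V=6
t=12: input=3 -> V=0 FIRE
t=13: input=0 -> V=0

Answer: 13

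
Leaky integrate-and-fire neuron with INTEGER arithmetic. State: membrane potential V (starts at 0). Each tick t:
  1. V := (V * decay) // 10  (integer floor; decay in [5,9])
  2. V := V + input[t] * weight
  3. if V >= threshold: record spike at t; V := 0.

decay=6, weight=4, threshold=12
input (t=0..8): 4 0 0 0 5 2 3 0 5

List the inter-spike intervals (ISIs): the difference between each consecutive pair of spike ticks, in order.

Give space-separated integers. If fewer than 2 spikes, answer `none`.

Answer: 4 2 2

Derivation:
t=0: input=4 -> V=0 FIRE
t=1: input=0 -> V=0
t=2: input=0 -> V=0
t=3: input=0 -> V=0
t=4: input=5 -> V=0 FIRE
t=5: input=2 -> V=8
t=6: input=3 -> V=0 FIRE
t=7: input=0 -> V=0
t=8: input=5 -> V=0 FIRE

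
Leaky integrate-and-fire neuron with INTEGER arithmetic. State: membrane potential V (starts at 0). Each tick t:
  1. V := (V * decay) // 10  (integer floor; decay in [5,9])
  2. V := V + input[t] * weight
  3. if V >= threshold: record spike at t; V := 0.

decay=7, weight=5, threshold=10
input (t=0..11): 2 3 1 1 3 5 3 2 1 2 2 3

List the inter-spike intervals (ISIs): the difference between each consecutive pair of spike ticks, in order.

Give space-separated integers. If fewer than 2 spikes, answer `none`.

t=0: input=2 -> V=0 FIRE
t=1: input=3 -> V=0 FIRE
t=2: input=1 -> V=5
t=3: input=1 -> V=8
t=4: input=3 -> V=0 FIRE
t=5: input=5 -> V=0 FIRE
t=6: input=3 -> V=0 FIRE
t=7: input=2 -> V=0 FIRE
t=8: input=1 -> V=5
t=9: input=2 -> V=0 FIRE
t=10: input=2 -> V=0 FIRE
t=11: input=3 -> V=0 FIRE

Answer: 1 3 1 1 1 2 1 1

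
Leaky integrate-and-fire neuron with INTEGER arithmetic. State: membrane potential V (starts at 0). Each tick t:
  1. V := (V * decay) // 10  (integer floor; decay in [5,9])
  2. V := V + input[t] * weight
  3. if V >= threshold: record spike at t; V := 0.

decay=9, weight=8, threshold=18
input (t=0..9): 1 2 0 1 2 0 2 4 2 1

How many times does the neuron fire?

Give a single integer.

Answer: 4

Derivation:
t=0: input=1 -> V=8
t=1: input=2 -> V=0 FIRE
t=2: input=0 -> V=0
t=3: input=1 -> V=8
t=4: input=2 -> V=0 FIRE
t=5: input=0 -> V=0
t=6: input=2 -> V=16
t=7: input=4 -> V=0 FIRE
t=8: input=2 -> V=16
t=9: input=1 -> V=0 FIRE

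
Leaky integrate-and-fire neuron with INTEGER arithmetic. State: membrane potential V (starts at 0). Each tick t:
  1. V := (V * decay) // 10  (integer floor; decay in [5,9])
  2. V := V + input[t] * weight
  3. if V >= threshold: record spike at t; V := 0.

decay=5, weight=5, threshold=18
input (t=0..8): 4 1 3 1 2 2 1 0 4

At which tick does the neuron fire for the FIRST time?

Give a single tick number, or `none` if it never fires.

Answer: 0

Derivation:
t=0: input=4 -> V=0 FIRE
t=1: input=1 -> V=5
t=2: input=3 -> V=17
t=3: input=1 -> V=13
t=4: input=2 -> V=16
t=5: input=2 -> V=0 FIRE
t=6: input=1 -> V=5
t=7: input=0 -> V=2
t=8: input=4 -> V=0 FIRE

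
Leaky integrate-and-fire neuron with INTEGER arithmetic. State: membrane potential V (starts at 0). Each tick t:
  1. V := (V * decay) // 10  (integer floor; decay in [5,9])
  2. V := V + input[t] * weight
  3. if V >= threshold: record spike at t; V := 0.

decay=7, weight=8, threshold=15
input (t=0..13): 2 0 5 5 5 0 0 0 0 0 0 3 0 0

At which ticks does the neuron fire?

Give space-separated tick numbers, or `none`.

Answer: 0 2 3 4 11

Derivation:
t=0: input=2 -> V=0 FIRE
t=1: input=0 -> V=0
t=2: input=5 -> V=0 FIRE
t=3: input=5 -> V=0 FIRE
t=4: input=5 -> V=0 FIRE
t=5: input=0 -> V=0
t=6: input=0 -> V=0
t=7: input=0 -> V=0
t=8: input=0 -> V=0
t=9: input=0 -> V=0
t=10: input=0 -> V=0
t=11: input=3 -> V=0 FIRE
t=12: input=0 -> V=0
t=13: input=0 -> V=0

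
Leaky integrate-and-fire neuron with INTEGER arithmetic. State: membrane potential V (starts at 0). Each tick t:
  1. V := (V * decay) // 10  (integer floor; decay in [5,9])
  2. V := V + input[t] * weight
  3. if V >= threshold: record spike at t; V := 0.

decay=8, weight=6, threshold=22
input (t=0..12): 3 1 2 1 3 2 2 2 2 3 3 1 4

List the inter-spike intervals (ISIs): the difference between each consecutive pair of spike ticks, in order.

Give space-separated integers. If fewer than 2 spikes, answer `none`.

t=0: input=3 -> V=18
t=1: input=1 -> V=20
t=2: input=2 -> V=0 FIRE
t=3: input=1 -> V=6
t=4: input=3 -> V=0 FIRE
t=5: input=2 -> V=12
t=6: input=2 -> V=21
t=7: input=2 -> V=0 FIRE
t=8: input=2 -> V=12
t=9: input=3 -> V=0 FIRE
t=10: input=3 -> V=18
t=11: input=1 -> V=20
t=12: input=4 -> V=0 FIRE

Answer: 2 3 2 3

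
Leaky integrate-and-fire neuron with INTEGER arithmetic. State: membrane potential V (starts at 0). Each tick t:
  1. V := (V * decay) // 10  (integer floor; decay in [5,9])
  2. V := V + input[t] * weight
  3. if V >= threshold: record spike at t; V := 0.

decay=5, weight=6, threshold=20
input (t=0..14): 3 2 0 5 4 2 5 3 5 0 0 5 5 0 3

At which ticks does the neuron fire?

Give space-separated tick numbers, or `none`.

t=0: input=3 -> V=18
t=1: input=2 -> V=0 FIRE
t=2: input=0 -> V=0
t=3: input=5 -> V=0 FIRE
t=4: input=4 -> V=0 FIRE
t=5: input=2 -> V=12
t=6: input=5 -> V=0 FIRE
t=7: input=3 -> V=18
t=8: input=5 -> V=0 FIRE
t=9: input=0 -> V=0
t=10: input=0 -> V=0
t=11: input=5 -> V=0 FIRE
t=12: input=5 -> V=0 FIRE
t=13: input=0 -> V=0
t=14: input=3 -> V=18

Answer: 1 3 4 6 8 11 12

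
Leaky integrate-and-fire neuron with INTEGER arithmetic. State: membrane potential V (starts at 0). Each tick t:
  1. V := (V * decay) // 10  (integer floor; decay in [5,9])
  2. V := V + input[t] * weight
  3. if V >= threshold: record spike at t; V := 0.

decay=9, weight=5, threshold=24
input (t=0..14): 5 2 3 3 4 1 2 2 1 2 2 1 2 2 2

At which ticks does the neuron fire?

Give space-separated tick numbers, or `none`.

Answer: 0 2 4 8 12

Derivation:
t=0: input=5 -> V=0 FIRE
t=1: input=2 -> V=10
t=2: input=3 -> V=0 FIRE
t=3: input=3 -> V=15
t=4: input=4 -> V=0 FIRE
t=5: input=1 -> V=5
t=6: input=2 -> V=14
t=7: input=2 -> V=22
t=8: input=1 -> V=0 FIRE
t=9: input=2 -> V=10
t=10: input=2 -> V=19
t=11: input=1 -> V=22
t=12: input=2 -> V=0 FIRE
t=13: input=2 -> V=10
t=14: input=2 -> V=19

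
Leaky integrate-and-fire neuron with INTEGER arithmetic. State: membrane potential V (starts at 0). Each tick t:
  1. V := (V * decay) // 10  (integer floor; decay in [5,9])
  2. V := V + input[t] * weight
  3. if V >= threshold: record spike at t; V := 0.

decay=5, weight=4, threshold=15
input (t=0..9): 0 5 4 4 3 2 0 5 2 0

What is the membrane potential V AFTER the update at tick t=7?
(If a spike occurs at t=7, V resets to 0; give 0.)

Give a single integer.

t=0: input=0 -> V=0
t=1: input=5 -> V=0 FIRE
t=2: input=4 -> V=0 FIRE
t=3: input=4 -> V=0 FIRE
t=4: input=3 -> V=12
t=5: input=2 -> V=14
t=6: input=0 -> V=7
t=7: input=5 -> V=0 FIRE
t=8: input=2 -> V=8
t=9: input=0 -> V=4

Answer: 0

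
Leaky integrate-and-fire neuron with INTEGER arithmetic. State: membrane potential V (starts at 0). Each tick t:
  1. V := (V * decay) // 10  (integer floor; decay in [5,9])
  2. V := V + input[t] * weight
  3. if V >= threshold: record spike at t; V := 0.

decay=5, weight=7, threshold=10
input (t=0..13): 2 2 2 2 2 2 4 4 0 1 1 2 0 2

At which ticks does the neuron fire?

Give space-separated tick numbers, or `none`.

Answer: 0 1 2 3 4 5 6 7 10 11 13

Derivation:
t=0: input=2 -> V=0 FIRE
t=1: input=2 -> V=0 FIRE
t=2: input=2 -> V=0 FIRE
t=3: input=2 -> V=0 FIRE
t=4: input=2 -> V=0 FIRE
t=5: input=2 -> V=0 FIRE
t=6: input=4 -> V=0 FIRE
t=7: input=4 -> V=0 FIRE
t=8: input=0 -> V=0
t=9: input=1 -> V=7
t=10: input=1 -> V=0 FIRE
t=11: input=2 -> V=0 FIRE
t=12: input=0 -> V=0
t=13: input=2 -> V=0 FIRE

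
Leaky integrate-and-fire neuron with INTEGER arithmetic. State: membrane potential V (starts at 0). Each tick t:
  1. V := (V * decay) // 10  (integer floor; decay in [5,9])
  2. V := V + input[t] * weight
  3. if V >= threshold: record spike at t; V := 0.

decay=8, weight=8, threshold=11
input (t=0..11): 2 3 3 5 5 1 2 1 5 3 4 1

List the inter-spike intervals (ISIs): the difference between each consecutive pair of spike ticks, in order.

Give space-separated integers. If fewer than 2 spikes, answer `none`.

Answer: 1 1 1 1 2 2 1 1

Derivation:
t=0: input=2 -> V=0 FIRE
t=1: input=3 -> V=0 FIRE
t=2: input=3 -> V=0 FIRE
t=3: input=5 -> V=0 FIRE
t=4: input=5 -> V=0 FIRE
t=5: input=1 -> V=8
t=6: input=2 -> V=0 FIRE
t=7: input=1 -> V=8
t=8: input=5 -> V=0 FIRE
t=9: input=3 -> V=0 FIRE
t=10: input=4 -> V=0 FIRE
t=11: input=1 -> V=8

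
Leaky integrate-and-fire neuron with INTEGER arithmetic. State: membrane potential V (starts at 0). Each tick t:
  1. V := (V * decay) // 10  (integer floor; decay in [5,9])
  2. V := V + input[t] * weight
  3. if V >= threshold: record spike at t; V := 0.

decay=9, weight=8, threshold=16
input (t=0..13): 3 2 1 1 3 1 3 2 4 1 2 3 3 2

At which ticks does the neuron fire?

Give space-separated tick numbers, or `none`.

Answer: 0 1 4 6 7 8 10 11 12 13

Derivation:
t=0: input=3 -> V=0 FIRE
t=1: input=2 -> V=0 FIRE
t=2: input=1 -> V=8
t=3: input=1 -> V=15
t=4: input=3 -> V=0 FIRE
t=5: input=1 -> V=8
t=6: input=3 -> V=0 FIRE
t=7: input=2 -> V=0 FIRE
t=8: input=4 -> V=0 FIRE
t=9: input=1 -> V=8
t=10: input=2 -> V=0 FIRE
t=11: input=3 -> V=0 FIRE
t=12: input=3 -> V=0 FIRE
t=13: input=2 -> V=0 FIRE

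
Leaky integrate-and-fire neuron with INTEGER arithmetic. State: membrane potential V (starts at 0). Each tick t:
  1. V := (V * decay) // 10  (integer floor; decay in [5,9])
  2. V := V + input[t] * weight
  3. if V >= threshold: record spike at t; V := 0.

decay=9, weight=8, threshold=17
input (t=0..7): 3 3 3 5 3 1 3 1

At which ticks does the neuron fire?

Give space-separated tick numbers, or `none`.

Answer: 0 1 2 3 4 6

Derivation:
t=0: input=3 -> V=0 FIRE
t=1: input=3 -> V=0 FIRE
t=2: input=3 -> V=0 FIRE
t=3: input=5 -> V=0 FIRE
t=4: input=3 -> V=0 FIRE
t=5: input=1 -> V=8
t=6: input=3 -> V=0 FIRE
t=7: input=1 -> V=8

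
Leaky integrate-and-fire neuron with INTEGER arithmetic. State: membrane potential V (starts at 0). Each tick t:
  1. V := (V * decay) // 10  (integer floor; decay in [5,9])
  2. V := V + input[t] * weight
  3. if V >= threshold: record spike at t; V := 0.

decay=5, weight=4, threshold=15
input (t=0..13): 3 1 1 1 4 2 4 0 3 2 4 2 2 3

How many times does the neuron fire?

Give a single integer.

t=0: input=3 -> V=12
t=1: input=1 -> V=10
t=2: input=1 -> V=9
t=3: input=1 -> V=8
t=4: input=4 -> V=0 FIRE
t=5: input=2 -> V=8
t=6: input=4 -> V=0 FIRE
t=7: input=0 -> V=0
t=8: input=3 -> V=12
t=9: input=2 -> V=14
t=10: input=4 -> V=0 FIRE
t=11: input=2 -> V=8
t=12: input=2 -> V=12
t=13: input=3 -> V=0 FIRE

Answer: 4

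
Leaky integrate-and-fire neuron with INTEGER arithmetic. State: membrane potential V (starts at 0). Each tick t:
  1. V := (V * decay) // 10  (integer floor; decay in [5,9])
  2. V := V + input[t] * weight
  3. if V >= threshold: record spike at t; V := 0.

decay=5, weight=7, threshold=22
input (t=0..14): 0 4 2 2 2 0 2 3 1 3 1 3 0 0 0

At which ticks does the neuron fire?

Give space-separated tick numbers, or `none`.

Answer: 1 4 7 9 11

Derivation:
t=0: input=0 -> V=0
t=1: input=4 -> V=0 FIRE
t=2: input=2 -> V=14
t=3: input=2 -> V=21
t=4: input=2 -> V=0 FIRE
t=5: input=0 -> V=0
t=6: input=2 -> V=14
t=7: input=3 -> V=0 FIRE
t=8: input=1 -> V=7
t=9: input=3 -> V=0 FIRE
t=10: input=1 -> V=7
t=11: input=3 -> V=0 FIRE
t=12: input=0 -> V=0
t=13: input=0 -> V=0
t=14: input=0 -> V=0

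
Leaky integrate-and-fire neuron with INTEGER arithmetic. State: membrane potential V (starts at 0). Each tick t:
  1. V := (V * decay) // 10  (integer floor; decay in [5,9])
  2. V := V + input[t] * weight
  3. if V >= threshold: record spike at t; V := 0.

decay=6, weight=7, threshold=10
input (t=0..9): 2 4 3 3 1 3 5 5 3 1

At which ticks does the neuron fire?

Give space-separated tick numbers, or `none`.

t=0: input=2 -> V=0 FIRE
t=1: input=4 -> V=0 FIRE
t=2: input=3 -> V=0 FIRE
t=3: input=3 -> V=0 FIRE
t=4: input=1 -> V=7
t=5: input=3 -> V=0 FIRE
t=6: input=5 -> V=0 FIRE
t=7: input=5 -> V=0 FIRE
t=8: input=3 -> V=0 FIRE
t=9: input=1 -> V=7

Answer: 0 1 2 3 5 6 7 8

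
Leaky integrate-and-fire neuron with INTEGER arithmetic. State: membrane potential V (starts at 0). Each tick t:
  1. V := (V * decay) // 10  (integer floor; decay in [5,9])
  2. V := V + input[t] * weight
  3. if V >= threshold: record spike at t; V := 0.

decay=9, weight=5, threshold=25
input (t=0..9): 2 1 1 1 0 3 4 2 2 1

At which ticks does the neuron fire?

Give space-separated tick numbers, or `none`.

Answer: 5 7

Derivation:
t=0: input=2 -> V=10
t=1: input=1 -> V=14
t=2: input=1 -> V=17
t=3: input=1 -> V=20
t=4: input=0 -> V=18
t=5: input=3 -> V=0 FIRE
t=6: input=4 -> V=20
t=7: input=2 -> V=0 FIRE
t=8: input=2 -> V=10
t=9: input=1 -> V=14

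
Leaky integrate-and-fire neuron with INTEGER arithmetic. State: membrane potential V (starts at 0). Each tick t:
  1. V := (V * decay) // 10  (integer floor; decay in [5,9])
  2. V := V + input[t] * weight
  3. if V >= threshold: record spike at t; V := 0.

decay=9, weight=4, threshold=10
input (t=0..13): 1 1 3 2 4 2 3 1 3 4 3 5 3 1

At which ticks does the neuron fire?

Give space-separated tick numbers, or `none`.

Answer: 2 4 6 8 9 10 11 12

Derivation:
t=0: input=1 -> V=4
t=1: input=1 -> V=7
t=2: input=3 -> V=0 FIRE
t=3: input=2 -> V=8
t=4: input=4 -> V=0 FIRE
t=5: input=2 -> V=8
t=6: input=3 -> V=0 FIRE
t=7: input=1 -> V=4
t=8: input=3 -> V=0 FIRE
t=9: input=4 -> V=0 FIRE
t=10: input=3 -> V=0 FIRE
t=11: input=5 -> V=0 FIRE
t=12: input=3 -> V=0 FIRE
t=13: input=1 -> V=4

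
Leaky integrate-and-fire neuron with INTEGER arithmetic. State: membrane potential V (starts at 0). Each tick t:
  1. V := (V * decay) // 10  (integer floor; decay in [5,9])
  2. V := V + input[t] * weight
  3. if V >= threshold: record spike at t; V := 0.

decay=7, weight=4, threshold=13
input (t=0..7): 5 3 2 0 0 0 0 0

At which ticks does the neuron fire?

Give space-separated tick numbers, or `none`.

Answer: 0 2

Derivation:
t=0: input=5 -> V=0 FIRE
t=1: input=3 -> V=12
t=2: input=2 -> V=0 FIRE
t=3: input=0 -> V=0
t=4: input=0 -> V=0
t=5: input=0 -> V=0
t=6: input=0 -> V=0
t=7: input=0 -> V=0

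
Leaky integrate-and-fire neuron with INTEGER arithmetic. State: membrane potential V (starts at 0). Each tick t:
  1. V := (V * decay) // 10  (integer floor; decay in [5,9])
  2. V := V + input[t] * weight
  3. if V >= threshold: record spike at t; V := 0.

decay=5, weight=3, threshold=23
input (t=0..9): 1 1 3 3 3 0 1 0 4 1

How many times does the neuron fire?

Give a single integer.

Answer: 0

Derivation:
t=0: input=1 -> V=3
t=1: input=1 -> V=4
t=2: input=3 -> V=11
t=3: input=3 -> V=14
t=4: input=3 -> V=16
t=5: input=0 -> V=8
t=6: input=1 -> V=7
t=7: input=0 -> V=3
t=8: input=4 -> V=13
t=9: input=1 -> V=9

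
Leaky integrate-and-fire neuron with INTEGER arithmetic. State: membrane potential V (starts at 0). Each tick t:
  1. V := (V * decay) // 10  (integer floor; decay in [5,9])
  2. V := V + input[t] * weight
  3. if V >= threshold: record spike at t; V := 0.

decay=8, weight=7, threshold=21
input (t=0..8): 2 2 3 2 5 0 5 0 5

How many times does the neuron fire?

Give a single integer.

Answer: 5

Derivation:
t=0: input=2 -> V=14
t=1: input=2 -> V=0 FIRE
t=2: input=3 -> V=0 FIRE
t=3: input=2 -> V=14
t=4: input=5 -> V=0 FIRE
t=5: input=0 -> V=0
t=6: input=5 -> V=0 FIRE
t=7: input=0 -> V=0
t=8: input=5 -> V=0 FIRE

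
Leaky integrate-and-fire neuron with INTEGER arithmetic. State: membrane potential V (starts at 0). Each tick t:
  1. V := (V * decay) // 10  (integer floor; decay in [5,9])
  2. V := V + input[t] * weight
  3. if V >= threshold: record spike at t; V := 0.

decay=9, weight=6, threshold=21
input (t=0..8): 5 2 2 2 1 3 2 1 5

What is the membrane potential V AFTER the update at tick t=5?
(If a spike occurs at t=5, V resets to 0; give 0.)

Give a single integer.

Answer: 0

Derivation:
t=0: input=5 -> V=0 FIRE
t=1: input=2 -> V=12
t=2: input=2 -> V=0 FIRE
t=3: input=2 -> V=12
t=4: input=1 -> V=16
t=5: input=3 -> V=0 FIRE
t=6: input=2 -> V=12
t=7: input=1 -> V=16
t=8: input=5 -> V=0 FIRE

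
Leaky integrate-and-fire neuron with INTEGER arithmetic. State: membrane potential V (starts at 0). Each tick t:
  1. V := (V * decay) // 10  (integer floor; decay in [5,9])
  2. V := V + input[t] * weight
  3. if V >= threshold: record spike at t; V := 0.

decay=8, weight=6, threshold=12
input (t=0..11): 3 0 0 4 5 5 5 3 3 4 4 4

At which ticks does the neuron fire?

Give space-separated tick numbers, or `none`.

t=0: input=3 -> V=0 FIRE
t=1: input=0 -> V=0
t=2: input=0 -> V=0
t=3: input=4 -> V=0 FIRE
t=4: input=5 -> V=0 FIRE
t=5: input=5 -> V=0 FIRE
t=6: input=5 -> V=0 FIRE
t=7: input=3 -> V=0 FIRE
t=8: input=3 -> V=0 FIRE
t=9: input=4 -> V=0 FIRE
t=10: input=4 -> V=0 FIRE
t=11: input=4 -> V=0 FIRE

Answer: 0 3 4 5 6 7 8 9 10 11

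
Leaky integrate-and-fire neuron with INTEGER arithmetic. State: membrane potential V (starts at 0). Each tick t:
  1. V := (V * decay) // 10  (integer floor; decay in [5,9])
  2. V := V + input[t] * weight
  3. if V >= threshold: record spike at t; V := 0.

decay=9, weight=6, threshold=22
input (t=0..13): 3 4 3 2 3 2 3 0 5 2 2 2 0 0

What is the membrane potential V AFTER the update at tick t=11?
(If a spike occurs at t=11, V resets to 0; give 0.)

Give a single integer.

t=0: input=3 -> V=18
t=1: input=4 -> V=0 FIRE
t=2: input=3 -> V=18
t=3: input=2 -> V=0 FIRE
t=4: input=3 -> V=18
t=5: input=2 -> V=0 FIRE
t=6: input=3 -> V=18
t=7: input=0 -> V=16
t=8: input=5 -> V=0 FIRE
t=9: input=2 -> V=12
t=10: input=2 -> V=0 FIRE
t=11: input=2 -> V=12
t=12: input=0 -> V=10
t=13: input=0 -> V=9

Answer: 12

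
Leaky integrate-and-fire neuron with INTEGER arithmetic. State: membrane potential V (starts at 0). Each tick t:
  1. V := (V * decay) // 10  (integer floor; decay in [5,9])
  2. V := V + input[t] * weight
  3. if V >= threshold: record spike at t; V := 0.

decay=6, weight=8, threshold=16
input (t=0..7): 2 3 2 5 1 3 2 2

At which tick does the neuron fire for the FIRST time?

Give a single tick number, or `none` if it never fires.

Answer: 0

Derivation:
t=0: input=2 -> V=0 FIRE
t=1: input=3 -> V=0 FIRE
t=2: input=2 -> V=0 FIRE
t=3: input=5 -> V=0 FIRE
t=4: input=1 -> V=8
t=5: input=3 -> V=0 FIRE
t=6: input=2 -> V=0 FIRE
t=7: input=2 -> V=0 FIRE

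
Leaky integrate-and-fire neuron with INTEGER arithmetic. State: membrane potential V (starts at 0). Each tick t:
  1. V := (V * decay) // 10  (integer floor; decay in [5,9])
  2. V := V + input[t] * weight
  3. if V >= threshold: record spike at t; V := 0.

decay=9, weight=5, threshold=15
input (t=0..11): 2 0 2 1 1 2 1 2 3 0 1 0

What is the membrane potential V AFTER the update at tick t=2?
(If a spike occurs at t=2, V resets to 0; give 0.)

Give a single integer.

Answer: 0

Derivation:
t=0: input=2 -> V=10
t=1: input=0 -> V=9
t=2: input=2 -> V=0 FIRE
t=3: input=1 -> V=5
t=4: input=1 -> V=9
t=5: input=2 -> V=0 FIRE
t=6: input=1 -> V=5
t=7: input=2 -> V=14
t=8: input=3 -> V=0 FIRE
t=9: input=0 -> V=0
t=10: input=1 -> V=5
t=11: input=0 -> V=4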